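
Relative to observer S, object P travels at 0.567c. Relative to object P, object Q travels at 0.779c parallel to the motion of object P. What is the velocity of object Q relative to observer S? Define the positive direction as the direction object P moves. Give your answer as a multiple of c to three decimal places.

With v = 0.567 and u' = 0.779 (in units of c),
u = (u' + v)/(1 + u'v/c²):
u = (0.779 + 0.567) / (1 + 0.779·0.567) = 1.3460/1.4417 = 0.9336
(Galilean addition would give +1.346c, exceeding c.)

0.934c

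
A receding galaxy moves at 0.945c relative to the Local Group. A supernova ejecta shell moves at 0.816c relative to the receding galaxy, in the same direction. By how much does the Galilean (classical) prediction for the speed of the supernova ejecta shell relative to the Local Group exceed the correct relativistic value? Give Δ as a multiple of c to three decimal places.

Δ = 0.767c

Galilean: u_cl = 0.816 + 0.945 = 1.7610.
Relativistic: u_rel = (0.816 + 0.945) / (1 + 0.816·0.945) = 1.7610/1.7711 = 0.9943.
Δ = 1.7610 − 0.9943 = 0.7667.
(The classical prediction exceeds c; the relativistic result does not.)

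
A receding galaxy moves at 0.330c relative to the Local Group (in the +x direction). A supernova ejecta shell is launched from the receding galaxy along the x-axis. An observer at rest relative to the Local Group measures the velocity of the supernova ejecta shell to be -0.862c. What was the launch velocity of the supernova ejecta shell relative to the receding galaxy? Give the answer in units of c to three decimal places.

-0.928c

Invert the composition law: u' = (u − v)/(1 − uv/c²).
u' = (-0.862 − 0.330) / (1 − (-0.862)(0.330)) = -1.1920/1.2845 = -0.9280.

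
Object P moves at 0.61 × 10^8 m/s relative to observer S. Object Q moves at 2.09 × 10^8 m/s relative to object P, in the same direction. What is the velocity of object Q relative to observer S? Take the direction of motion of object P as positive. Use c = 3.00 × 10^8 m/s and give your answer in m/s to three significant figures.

In units of c (dividing by 3.00 × 10^8 m/s): v = 0.203, u' = 0.697.
u = (u' + v)/(1 + u'v/c²):
u = (0.697 + 0.203) / (1 + 0.697·0.203) = 0.9000/1.1417 = 0.7883
Converting back: u = 0.7883 × 3.00 × 10^8 m/s.

2.36 × 10^8 m/s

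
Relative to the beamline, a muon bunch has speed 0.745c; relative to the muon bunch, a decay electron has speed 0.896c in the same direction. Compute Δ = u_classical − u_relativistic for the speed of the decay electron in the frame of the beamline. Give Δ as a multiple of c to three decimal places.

Galilean: u_cl = 0.896 + 0.745 = 1.6410.
Relativistic: u_rel = (0.896 + 0.745) / (1 + 0.896·0.745) = 1.6410/1.6675 = 0.9841.
Δ = 1.6410 − 0.9841 = 0.6569.
(The classical prediction exceeds c; the relativistic result does not.)

Δ = 0.657c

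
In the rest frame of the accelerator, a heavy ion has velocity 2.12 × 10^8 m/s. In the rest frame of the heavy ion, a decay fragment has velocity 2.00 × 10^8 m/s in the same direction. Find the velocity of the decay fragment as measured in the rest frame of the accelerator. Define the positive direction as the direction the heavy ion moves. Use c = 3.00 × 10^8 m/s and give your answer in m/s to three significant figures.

2.80 × 10^8 m/s

In units of c (dividing by 3.00 × 10^8 m/s): v = 0.707, u' = 0.667.
u = (u' + v)/(1 + u'v/c²):
u = (0.667 + 0.707) / (1 + 0.667·0.707) = 1.3733/1.4711 = 0.9335
Converting back: u = 0.9335 × 3.00 × 10^8 m/s.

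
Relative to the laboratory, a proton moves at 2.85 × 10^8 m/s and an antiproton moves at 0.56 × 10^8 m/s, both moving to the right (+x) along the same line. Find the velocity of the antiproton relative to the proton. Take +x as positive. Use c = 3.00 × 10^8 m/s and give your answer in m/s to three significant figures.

β_A = 0.950, β_B = 0.187 (dividing each by c = 3.00 × 10^8 m/s).
Transform to A's frame with the inverse velocity-addition law: u' = (u − v)/(1 − uv/c²), taking u = β_B and v = β_A.
u' = (0.187 − 0.950) / (1 − (0.950)(0.187)) = -0.7633/0.8227 = -0.9279.
u' = -0.9279 × 3.00 × 10^8 m/s.

-2.78 × 10^8 m/s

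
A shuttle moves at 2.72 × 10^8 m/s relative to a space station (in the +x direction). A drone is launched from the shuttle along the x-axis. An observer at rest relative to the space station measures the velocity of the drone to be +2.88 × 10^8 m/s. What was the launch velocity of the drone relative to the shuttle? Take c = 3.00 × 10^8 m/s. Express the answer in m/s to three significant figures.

+1.23 × 10^8 m/s

v = 0.907c, u = 0.960c.
Invert the composition law: u' = (u − v)/(1 − uv/c²).
u' = (0.960 − 0.907) / (1 − (0.960)(0.907)) = 0.0533/0.1296 = 0.4115.
u' = 0.4115 × 3.00 × 10^8 m/s.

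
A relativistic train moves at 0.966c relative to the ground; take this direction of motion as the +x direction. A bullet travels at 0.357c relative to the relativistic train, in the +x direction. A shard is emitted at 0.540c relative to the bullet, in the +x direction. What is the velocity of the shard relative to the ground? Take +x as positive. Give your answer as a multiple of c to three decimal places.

0.995c

Apply u = (u' + v)/(1 + u'v/c²) successively, working outward toward the ground.
Start: velocity of the relativistic train relative to the ground = 0.9660c.
Compose with the bullet (u' = 0.357 in the relativistic train frame): u_1 = (0.357 + 0.966) / (1 + 0.357·0.966) = 1.3230/1.3449 = 0.9837.
Compose with the shard (u' = 0.540 in the bullet frame): u_2 = (0.540 + 0.984) / (1 + 0.540·0.984) = 1.5237/1.5312 = 0.9951.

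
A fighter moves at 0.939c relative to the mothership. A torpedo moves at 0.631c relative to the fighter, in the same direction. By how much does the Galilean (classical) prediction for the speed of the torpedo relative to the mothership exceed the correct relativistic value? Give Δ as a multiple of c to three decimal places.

Galilean: u_cl = 0.631 + 0.939 = 1.5700.
Relativistic: u_rel = (0.631 + 0.939) / (1 + 0.631·0.939) = 1.5700/1.5925 = 0.9859.
Δ = 1.5700 − 0.9859 = 0.5841.
(The classical prediction exceeds c; the relativistic result does not.)

Δ = 0.584c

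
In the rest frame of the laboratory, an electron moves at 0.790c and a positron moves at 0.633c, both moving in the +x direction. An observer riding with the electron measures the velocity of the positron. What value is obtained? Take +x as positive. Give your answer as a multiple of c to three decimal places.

β_A = 0.790, β_B = 0.633.
Transform to A's frame with the inverse velocity-addition law: u' = (u − v)/(1 − uv/c²), taking u = β_B and v = β_A.
u' = (0.633 − 0.790) / (1 − (0.790)(0.633)) = -0.1570/0.4999 = -0.3140.

-0.314c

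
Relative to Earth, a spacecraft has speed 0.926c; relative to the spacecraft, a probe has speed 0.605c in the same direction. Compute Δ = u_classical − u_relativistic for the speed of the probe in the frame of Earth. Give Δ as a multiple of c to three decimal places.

Δ = 0.550c

Galilean: u_cl = 0.605 + 0.926 = 1.5310.
Relativistic: u_rel = (0.605 + 0.926) / (1 + 0.605·0.926) = 1.5310/1.5602 = 0.9813.
Δ = 1.5310 − 0.9813 = 0.5497.
(The classical prediction exceeds c; the relativistic result does not.)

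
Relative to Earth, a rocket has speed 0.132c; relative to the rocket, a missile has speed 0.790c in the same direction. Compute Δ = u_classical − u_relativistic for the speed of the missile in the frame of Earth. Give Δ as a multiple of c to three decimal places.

Δ = 0.087c

Galilean: u_cl = 0.790 + 0.132 = 0.9220.
Relativistic: u_rel = (0.790 + 0.132) / (1 + 0.790·0.132) = 0.9220/1.1043 = 0.8349.
Δ = 0.9220 − 0.8349 = 0.0871.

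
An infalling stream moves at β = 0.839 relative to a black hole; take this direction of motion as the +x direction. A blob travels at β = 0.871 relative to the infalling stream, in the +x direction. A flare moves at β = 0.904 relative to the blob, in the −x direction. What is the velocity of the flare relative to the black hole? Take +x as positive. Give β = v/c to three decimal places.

Apply u = (u' + v)/(1 + u'v/c²) successively, working outward toward the black hole.
Start: velocity of the infalling stream relative to the black hole = 0.8390c.
Compose with the blob (u' = 0.871 in the infalling stream frame): u_1 = (0.871 + 0.839) / (1 + 0.871·0.839) = 1.7100/1.7308 = 0.9880.
Compose with the flare (u' = -0.904 in the blob frame): u_2 = (-0.904 + 0.988) / (1 + (-0.904)·0.988) = 0.0840/0.1068 = 0.7862.

β = +0.786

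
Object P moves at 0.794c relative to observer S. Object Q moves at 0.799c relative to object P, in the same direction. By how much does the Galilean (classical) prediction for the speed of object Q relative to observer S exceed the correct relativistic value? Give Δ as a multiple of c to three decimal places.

Δ = 0.618c

Galilean: u_cl = 0.799 + 0.794 = 1.5930.
Relativistic: u_rel = (0.799 + 0.794) / (1 + 0.799·0.794) = 1.5930/1.6344 = 0.9747.
Δ = 1.5930 − 0.9747 = 0.6183.
(The classical prediction exceeds c; the relativistic result does not.)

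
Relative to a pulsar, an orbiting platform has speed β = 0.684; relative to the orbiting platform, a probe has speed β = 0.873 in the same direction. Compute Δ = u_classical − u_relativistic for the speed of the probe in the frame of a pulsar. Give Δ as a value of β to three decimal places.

Galilean: u_cl = 0.873 + 0.684 = 1.5570.
Relativistic: u_rel = (0.873 + 0.684) / (1 + 0.873·0.684) = 1.5570/1.5971 = 0.9749.
Δ = 1.5570 − 0.9749 = 0.5821.
(The classical prediction exceeds c; the relativistic result does not.)

Δ = 0.582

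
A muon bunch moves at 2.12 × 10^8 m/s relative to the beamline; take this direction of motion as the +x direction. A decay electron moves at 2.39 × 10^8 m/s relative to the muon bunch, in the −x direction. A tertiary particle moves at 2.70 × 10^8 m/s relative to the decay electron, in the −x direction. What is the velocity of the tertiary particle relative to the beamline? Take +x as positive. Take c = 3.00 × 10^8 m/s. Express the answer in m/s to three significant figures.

-2.80 × 10^8 m/s

Apply u = (u' + v)/(1 + u'v/c²) successively, working outward toward the beamline.
(Dividing each given speed by c = 3.00 × 10^8 m/s to work in units of c.)
Start: velocity of the muon bunch relative to the beamline = 0.7067c.
Compose with the decay electron (u' = -0.797 in the muon bunch frame): u_1 = (-0.797 + 0.707) / (1 + (-0.797)·0.707) = -0.0900/0.4370 = -0.2059.
Compose with the tertiary particle (u' = -0.900 in the decay electron frame): u_2 = (-0.900 + (-0.206)) / (1 + (-0.900)·(-0.206)) = -1.1059/1.1853 = -0.9330.
So u = -0.9330 × 3.00 × 10^8 m/s.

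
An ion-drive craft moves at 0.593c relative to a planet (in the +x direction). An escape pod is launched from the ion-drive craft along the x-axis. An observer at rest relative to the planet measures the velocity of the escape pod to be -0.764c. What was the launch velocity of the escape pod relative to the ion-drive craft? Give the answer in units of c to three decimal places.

Invert the composition law: u' = (u − v)/(1 − uv/c²).
u' = (-0.764 − 0.593) / (1 − (-0.764)(0.593)) = -1.3570/1.4531 = -0.9339.

-0.934c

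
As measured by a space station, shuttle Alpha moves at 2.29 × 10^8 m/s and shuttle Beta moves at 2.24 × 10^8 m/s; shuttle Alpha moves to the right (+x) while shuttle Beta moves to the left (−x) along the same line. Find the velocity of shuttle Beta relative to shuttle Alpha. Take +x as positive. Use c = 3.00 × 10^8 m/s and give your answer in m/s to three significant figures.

-2.89 × 10^8 m/s

β_A = 0.763, β_B = -0.747 (dividing each by c = 3.00 × 10^8 m/s).
Transform to A's frame with the inverse velocity-addition law: u' = (u − v)/(1 − uv/c²), taking u = β_B and v = β_A.
u' = (-0.747 − 0.763) / (1 − (0.763)(-0.747)) = -1.5100/1.5700 = -0.9618.
u' = -0.9618 × 3.00 × 10^8 m/s.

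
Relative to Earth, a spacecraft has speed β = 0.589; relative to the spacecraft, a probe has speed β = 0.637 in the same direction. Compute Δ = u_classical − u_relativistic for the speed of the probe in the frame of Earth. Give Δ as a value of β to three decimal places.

Δ = 0.334

Galilean: u_cl = 0.637 + 0.589 = 1.2260.
Relativistic: u_rel = (0.637 + 0.589) / (1 + 0.637·0.589) = 1.2260/1.3752 = 0.8915.
Δ = 1.2260 − 0.8915 = 0.3345.
(The classical prediction exceeds c; the relativistic result does not.)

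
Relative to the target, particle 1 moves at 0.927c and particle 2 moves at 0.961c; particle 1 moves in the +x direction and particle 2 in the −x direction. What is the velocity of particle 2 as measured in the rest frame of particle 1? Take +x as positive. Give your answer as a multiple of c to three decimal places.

-0.998c

β_A = 0.927, β_B = -0.961.
Transform to A's frame with the inverse velocity-addition law: u' = (u − v)/(1 − uv/c²), taking u = β_B and v = β_A.
u' = (-0.961 − 0.927) / (1 − (0.927)(-0.961)) = -1.8880/1.8908 = -0.9985.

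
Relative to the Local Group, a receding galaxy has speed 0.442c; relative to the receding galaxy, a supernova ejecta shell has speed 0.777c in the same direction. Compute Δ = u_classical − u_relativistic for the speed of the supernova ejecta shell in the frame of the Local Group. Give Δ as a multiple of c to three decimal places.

Galilean: u_cl = 0.777 + 0.442 = 1.2190.
Relativistic: u_rel = (0.777 + 0.442) / (1 + 0.777·0.442) = 1.2190/1.3434 = 0.9074.
Δ = 1.2190 − 0.9074 = 0.3116.
(The classical prediction exceeds c; the relativistic result does not.)

Δ = 0.312c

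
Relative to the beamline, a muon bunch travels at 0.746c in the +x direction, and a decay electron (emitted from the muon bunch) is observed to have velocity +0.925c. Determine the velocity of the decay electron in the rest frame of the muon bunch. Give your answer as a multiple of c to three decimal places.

+0.578c

Invert the composition law: u' = (u − v)/(1 − uv/c²).
u' = (0.925 − 0.746) / (1 − (0.925)(0.746)) = 0.1790/0.3100 = 0.5775.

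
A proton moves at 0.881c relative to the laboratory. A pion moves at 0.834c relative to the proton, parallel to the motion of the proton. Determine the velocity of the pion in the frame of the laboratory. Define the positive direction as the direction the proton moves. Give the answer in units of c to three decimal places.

0.989c

With v = 0.881 and u' = 0.834 (in units of c),
u = (u' + v)/(1 + u'v/c²):
u = (0.834 + 0.881) / (1 + 0.834·0.881) = 1.7150/1.7348 = 0.9886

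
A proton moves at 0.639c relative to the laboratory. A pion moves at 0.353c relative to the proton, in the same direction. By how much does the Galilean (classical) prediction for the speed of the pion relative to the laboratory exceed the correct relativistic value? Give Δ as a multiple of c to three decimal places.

Galilean: u_cl = 0.353 + 0.639 = 0.9920.
Relativistic: u_rel = (0.353 + 0.639) / (1 + 0.353·0.639) = 0.9920/1.2256 = 0.8094.
Δ = 0.9920 − 0.8094 = 0.1826.

Δ = 0.183c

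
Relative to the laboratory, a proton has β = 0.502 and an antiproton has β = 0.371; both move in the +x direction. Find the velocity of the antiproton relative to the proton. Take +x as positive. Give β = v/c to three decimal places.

β_A = 0.502, β_B = 0.371.
Transform to A's frame with the inverse velocity-addition law: u' = (u − v)/(1 − uv/c²), taking u = β_B and v = β_A.
u' = (0.371 − 0.502) / (1 − (0.502)(0.371)) = -0.1310/0.8138 = -0.1610.

β = -0.161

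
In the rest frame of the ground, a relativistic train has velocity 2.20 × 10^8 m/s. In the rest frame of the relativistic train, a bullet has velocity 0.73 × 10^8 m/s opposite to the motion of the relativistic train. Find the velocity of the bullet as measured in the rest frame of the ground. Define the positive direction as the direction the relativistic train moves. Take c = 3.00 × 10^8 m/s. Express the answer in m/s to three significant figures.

+1.79 × 10^8 m/s

In units of c (dividing by 3.00 × 10^8 m/s): v = 0.733, u' = -0.243.
u = (u' + v)/(1 + u'v/c²):
u = (-0.243 + 0.733) / (1 + (-0.243)·0.733) = 0.4900/0.8216 = 0.5964
(Galilean addition would give +0.490c.)
Converting back: u = 0.5964 × 3.00 × 10^8 m/s.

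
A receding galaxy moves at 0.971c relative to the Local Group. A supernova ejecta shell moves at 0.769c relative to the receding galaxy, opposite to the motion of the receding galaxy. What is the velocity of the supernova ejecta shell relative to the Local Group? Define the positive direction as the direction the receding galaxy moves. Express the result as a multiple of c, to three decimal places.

With v = 0.971 and u' = -0.769 (in units of c),
u = (u' + v)/(1 + u'v/c²):
u = (-0.769 + 0.971) / (1 + (-0.769)·0.971) = 0.2020/0.2533 = 0.7975
(Galilean addition would give +0.202c.)

+0.797c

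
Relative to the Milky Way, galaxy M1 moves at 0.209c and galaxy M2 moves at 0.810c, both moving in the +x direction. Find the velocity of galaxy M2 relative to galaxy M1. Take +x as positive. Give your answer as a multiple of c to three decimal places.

β_A = 0.209, β_B = 0.810.
Transform to A's frame with the inverse velocity-addition law: u' = (u − v)/(1 − uv/c²), taking u = β_B and v = β_A.
u' = (0.810 − 0.209) / (1 − (0.209)(0.810)) = 0.6010/0.8307 = 0.7235.

+0.723c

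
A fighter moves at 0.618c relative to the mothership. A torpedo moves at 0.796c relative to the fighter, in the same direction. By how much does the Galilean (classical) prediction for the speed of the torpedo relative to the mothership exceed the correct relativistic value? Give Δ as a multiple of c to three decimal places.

Galilean: u_cl = 0.796 + 0.618 = 1.4140.
Relativistic: u_rel = (0.796 + 0.618) / (1 + 0.796·0.618) = 1.4140/1.4919 = 0.9478.
Δ = 1.4140 − 0.9478 = 0.4662.
(The classical prediction exceeds c; the relativistic result does not.)

Δ = 0.466c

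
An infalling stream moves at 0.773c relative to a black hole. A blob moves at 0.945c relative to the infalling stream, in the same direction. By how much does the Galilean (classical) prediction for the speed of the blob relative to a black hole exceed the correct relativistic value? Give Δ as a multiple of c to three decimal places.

Galilean: u_cl = 0.945 + 0.773 = 1.7180.
Relativistic: u_rel = (0.945 + 0.773) / (1 + 0.945·0.773) = 1.7180/1.7305 = 0.9928.
Δ = 1.7180 − 0.9928 = 0.7252.
(The classical prediction exceeds c; the relativistic result does not.)

Δ = 0.725c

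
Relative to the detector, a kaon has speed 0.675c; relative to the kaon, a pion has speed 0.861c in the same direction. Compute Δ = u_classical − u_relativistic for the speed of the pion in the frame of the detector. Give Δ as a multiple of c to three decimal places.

Δ = 0.565c

Galilean: u_cl = 0.861 + 0.675 = 1.5360.
Relativistic: u_rel = (0.861 + 0.675) / (1 + 0.861·0.675) = 1.5360/1.5812 = 0.9714.
Δ = 1.5360 − 0.9714 = 0.5646.
(The classical prediction exceeds c; the relativistic result does not.)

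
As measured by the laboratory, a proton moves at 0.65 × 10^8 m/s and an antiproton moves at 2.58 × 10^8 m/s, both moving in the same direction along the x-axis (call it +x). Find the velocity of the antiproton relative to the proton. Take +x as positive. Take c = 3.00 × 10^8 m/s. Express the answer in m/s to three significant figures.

+2.37 × 10^8 m/s

β_A = 0.217, β_B = 0.860 (dividing each by c = 3.00 × 10^8 m/s).
Transform to A's frame with the inverse velocity-addition law: u' = (u − v)/(1 − uv/c²), taking u = β_B and v = β_A.
u' = (0.860 − 0.217) / (1 − (0.217)(0.860)) = 0.6433/0.8137 = 0.7907.
u' = 0.7907 × 3.00 × 10^8 m/s.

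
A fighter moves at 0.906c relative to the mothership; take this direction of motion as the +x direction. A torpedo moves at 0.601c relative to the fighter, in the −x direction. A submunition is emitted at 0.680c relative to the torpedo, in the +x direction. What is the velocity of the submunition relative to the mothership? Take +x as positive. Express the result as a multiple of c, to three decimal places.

Apply u = (u' + v)/(1 + u'v/c²) successively, working outward toward the mothership.
Start: velocity of the fighter relative to the mothership = 0.9060c.
Compose with the torpedo (u' = -0.601 in the fighter frame): u_1 = (-0.601 + 0.906) / (1 + (-0.601)·0.906) = 0.3050/0.4555 = 0.6696.
Compose with the submunition (u' = 0.680 in the torpedo frame): u_2 = (0.680 + 0.670) / (1 + 0.680·0.670) = 1.3496/1.4553 = 0.9274.

+0.927c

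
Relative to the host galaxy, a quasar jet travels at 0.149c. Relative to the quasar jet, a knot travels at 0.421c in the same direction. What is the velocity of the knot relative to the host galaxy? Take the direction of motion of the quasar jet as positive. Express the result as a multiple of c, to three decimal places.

With v = 0.149 and u' = 0.421 (in units of c),
u = (u' + v)/(1 + u'v/c²):
u = (0.421 + 0.149) / (1 + 0.421·0.149) = 0.5700/1.0627 = 0.5364
(Galilean addition would give +0.570c.)

0.536c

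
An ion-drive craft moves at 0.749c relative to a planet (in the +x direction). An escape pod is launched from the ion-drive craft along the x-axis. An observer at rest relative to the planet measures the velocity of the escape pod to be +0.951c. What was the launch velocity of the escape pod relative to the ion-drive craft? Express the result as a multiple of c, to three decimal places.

Invert the composition law: u' = (u − v)/(1 − uv/c²).
u' = (0.951 − 0.749) / (1 − (0.951)(0.749)) = 0.2020/0.2877 = 0.7021.

+0.702c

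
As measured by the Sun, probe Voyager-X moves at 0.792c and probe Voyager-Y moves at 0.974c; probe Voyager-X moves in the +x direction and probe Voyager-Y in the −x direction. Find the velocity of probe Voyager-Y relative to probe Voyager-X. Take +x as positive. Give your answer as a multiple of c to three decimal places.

β_A = 0.792, β_B = -0.974.
Transform to A's frame with the inverse velocity-addition law: u' = (u − v)/(1 − uv/c²), taking u = β_B and v = β_A.
u' = (-0.974 − 0.792) / (1 − (0.792)(-0.974)) = -1.7660/1.7714 = -0.9969.

-0.997c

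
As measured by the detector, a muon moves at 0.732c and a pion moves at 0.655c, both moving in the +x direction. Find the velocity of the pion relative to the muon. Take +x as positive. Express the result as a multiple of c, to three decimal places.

-0.148c

β_A = 0.732, β_B = 0.655.
Transform to A's frame with the inverse velocity-addition law: u' = (u − v)/(1 − uv/c²), taking u = β_B and v = β_A.
u' = (0.655 − 0.732) / (1 − (0.732)(0.655)) = -0.0770/0.5205 = -0.1479.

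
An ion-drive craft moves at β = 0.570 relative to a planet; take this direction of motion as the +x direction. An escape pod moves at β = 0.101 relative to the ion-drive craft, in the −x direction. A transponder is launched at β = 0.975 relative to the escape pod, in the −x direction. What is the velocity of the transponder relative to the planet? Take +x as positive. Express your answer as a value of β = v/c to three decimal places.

Apply u = (u' + v)/(1 + u'v/c²) successively, working outward toward the planet.
Start: velocity of the ion-drive craft relative to the planet = 0.5700c.
Compose with the escape pod (u' = -0.101 in the ion-drive craft frame): u_1 = (-0.101 + 0.570) / (1 + (-0.101)·0.570) = 0.4690/0.9424 = 0.4976.
Compose with the transponder (u' = -0.975 in the escape pod frame): u_2 = (-0.975 + 0.498) / (1 + (-0.975)·0.498) = -0.4774/0.5148 = -0.9273.

β = -0.927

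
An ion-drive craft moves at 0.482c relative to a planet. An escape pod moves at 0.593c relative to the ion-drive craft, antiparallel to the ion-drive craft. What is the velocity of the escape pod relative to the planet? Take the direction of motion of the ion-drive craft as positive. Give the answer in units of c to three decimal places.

-0.155c

With v = 0.482 and u' = -0.593 (in units of c),
u = (u' + v)/(1 + u'v/c²):
u = (-0.593 + 0.482) / (1 + (-0.593)·0.482) = -0.1110/0.7142 = -0.1554
(Galilean addition would give -0.111c.)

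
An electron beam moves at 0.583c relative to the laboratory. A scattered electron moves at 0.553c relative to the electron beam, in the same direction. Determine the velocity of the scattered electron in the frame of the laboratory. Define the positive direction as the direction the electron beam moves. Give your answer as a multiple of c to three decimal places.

0.859c

With v = 0.583 and u' = 0.553 (in units of c),
u = (u' + v)/(1 + u'v/c²):
u = (0.553 + 0.583) / (1 + 0.553·0.583) = 1.1360/1.3224 = 0.8590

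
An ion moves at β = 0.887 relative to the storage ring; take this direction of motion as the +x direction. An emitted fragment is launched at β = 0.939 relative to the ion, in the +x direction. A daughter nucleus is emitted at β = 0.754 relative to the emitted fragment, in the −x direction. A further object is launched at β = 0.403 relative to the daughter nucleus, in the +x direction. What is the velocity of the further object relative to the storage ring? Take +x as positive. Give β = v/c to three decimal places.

β = +0.989

Apply u = (u' + v)/(1 + u'v/c²) successively, working outward toward the storage ring.
Start: velocity of the ion relative to the storage ring = 0.8870c.
Compose with the emitted fragment (u' = 0.939 in the ion frame): u_1 = (0.939 + 0.887) / (1 + 0.939·0.887) = 1.8260/1.8329 = 0.9962.
Compose with the daughter nucleus (u' = -0.754 in the emitted fragment frame): u_2 = (-0.754 + 0.996) / (1 + (-0.754)·0.996) = 0.2422/0.2488 = 0.9735.
Compose with the further object (u' = 0.403 in the daughter nucleus frame): u_3 = (0.403 + 0.973) / (1 + 0.403·0.973) = 1.3765/1.3923 = 0.9886.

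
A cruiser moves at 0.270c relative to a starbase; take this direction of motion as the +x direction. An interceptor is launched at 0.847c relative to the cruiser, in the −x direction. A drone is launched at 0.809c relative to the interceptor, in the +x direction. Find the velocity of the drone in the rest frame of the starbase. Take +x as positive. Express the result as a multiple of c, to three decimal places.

+0.154c

Apply u = (u' + v)/(1 + u'v/c²) successively, working outward toward the starbase.
Start: velocity of the cruiser relative to the starbase = 0.2700c.
Compose with the interceptor (u' = -0.847 in the cruiser frame): u_1 = (-0.847 + 0.270) / (1 + (-0.847)·0.270) = -0.5770/0.7713 = -0.7481.
Compose with the drone (u' = 0.809 in the interceptor frame): u_2 = (0.809 + (-0.748)) / (1 + 0.809·(-0.748)) = 0.0609/0.3948 = 0.1543.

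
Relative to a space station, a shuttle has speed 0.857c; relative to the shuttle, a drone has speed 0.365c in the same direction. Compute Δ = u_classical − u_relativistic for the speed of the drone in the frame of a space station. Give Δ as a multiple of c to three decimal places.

Δ = 0.291c

Galilean: u_cl = 0.365 + 0.857 = 1.2220.
Relativistic: u_rel = (0.365 + 0.857) / (1 + 0.365·0.857) = 1.2220/1.3128 = 0.9308.
Δ = 1.2220 − 0.9308 = 0.2912.
(The classical prediction exceeds c; the relativistic result does not.)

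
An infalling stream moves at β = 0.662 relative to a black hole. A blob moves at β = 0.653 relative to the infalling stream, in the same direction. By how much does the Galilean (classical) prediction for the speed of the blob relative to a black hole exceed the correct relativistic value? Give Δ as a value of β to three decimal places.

Galilean: u_cl = 0.653 + 0.662 = 1.3150.
Relativistic: u_rel = (0.653 + 0.662) / (1 + 0.653·0.662) = 1.3150/1.4323 = 0.9181.
Δ = 1.3150 − 0.9181 = 0.3969.
(The classical prediction exceeds c; the relativistic result does not.)

Δ = 0.397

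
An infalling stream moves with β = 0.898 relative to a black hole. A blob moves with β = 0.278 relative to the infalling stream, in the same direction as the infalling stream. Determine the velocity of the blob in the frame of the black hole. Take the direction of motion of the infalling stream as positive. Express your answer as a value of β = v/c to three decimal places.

With v = 0.898 and u' = 0.278 (in units of c),
u = (u' + v)/(1 + u'v/c²):
u = (0.278 + 0.898) / (1 + 0.278·0.898) = 1.1760/1.2496 = 0.9411

β = 0.941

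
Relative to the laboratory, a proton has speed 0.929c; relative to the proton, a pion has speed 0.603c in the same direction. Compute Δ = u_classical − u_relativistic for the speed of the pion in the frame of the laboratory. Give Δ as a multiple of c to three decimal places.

Δ = 0.550c

Galilean: u_cl = 0.603 + 0.929 = 1.5320.
Relativistic: u_rel = (0.603 + 0.929) / (1 + 0.603·0.929) = 1.5320/1.5602 = 0.9819.
Δ = 1.5320 − 0.9819 = 0.5501.
(The classical prediction exceeds c; the relativistic result does not.)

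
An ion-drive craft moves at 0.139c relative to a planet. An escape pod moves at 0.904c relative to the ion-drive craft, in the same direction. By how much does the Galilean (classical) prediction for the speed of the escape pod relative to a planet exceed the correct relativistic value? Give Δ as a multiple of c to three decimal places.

Δ = 0.116c

Galilean: u_cl = 0.904 + 0.139 = 1.0430.
Relativistic: u_rel = (0.904 + 0.139) / (1 + 0.904·0.139) = 1.0430/1.1257 = 0.9266.
Δ = 1.0430 − 0.9266 = 0.1164.
(The classical prediction exceeds c; the relativistic result does not.)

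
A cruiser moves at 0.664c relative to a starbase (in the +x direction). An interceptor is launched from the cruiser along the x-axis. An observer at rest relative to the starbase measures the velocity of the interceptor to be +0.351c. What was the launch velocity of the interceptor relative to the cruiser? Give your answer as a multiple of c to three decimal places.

-0.408c

Invert the composition law: u' = (u − v)/(1 − uv/c²).
u' = (0.351 − 0.664) / (1 − (0.351)(0.664)) = -0.3130/0.7669 = -0.4081.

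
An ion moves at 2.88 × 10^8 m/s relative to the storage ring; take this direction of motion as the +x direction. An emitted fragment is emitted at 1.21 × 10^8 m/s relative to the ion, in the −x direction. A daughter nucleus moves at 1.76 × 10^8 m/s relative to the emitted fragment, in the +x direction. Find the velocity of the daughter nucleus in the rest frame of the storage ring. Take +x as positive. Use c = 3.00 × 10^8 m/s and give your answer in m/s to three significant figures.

+2.93 × 10^8 m/s

Apply u = (u' + v)/(1 + u'v/c²) successively, working outward toward the storage ring.
(Dividing each given speed by c = 3.00 × 10^8 m/s to work in units of c.)
Start: velocity of the ion relative to the storage ring = 0.9600c.
Compose with the emitted fragment (u' = -0.403 in the ion frame): u_1 = (-0.403 + 0.960) / (1 + (-0.403)·0.960) = 0.5567/0.6128 = 0.9084.
Compose with the daughter nucleus (u' = 0.587 in the emitted fragment frame): u_2 = (0.587 + 0.908) / (1 + 0.587·0.908) = 1.4951/1.5329 = 0.9753.
So u = 0.9753 × 3.00 × 10^8 m/s.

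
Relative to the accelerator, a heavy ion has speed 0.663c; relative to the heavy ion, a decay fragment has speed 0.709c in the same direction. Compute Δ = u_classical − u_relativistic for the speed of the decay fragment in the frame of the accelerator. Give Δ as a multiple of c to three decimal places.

Δ = 0.439c

Galilean: u_cl = 0.709 + 0.663 = 1.3720.
Relativistic: u_rel = (0.709 + 0.663) / (1 + 0.709·0.663) = 1.3720/1.4701 = 0.9333.
Δ = 1.3720 − 0.9333 = 0.4387.
(The classical prediction exceeds c; the relativistic result does not.)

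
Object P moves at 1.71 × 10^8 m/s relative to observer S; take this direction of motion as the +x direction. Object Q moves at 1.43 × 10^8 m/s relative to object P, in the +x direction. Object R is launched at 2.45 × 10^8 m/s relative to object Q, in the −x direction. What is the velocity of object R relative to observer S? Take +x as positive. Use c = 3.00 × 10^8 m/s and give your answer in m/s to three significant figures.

Apply u = (u' + v)/(1 + u'v/c²) successively, working outward toward observer S.
(Dividing each given speed by c = 3.00 × 10^8 m/s to work in units of c.)
Start: velocity of object P relative to observer S = 0.5700c.
Compose with object Q (u' = 0.477 in object P frame): u_1 = (0.477 + 0.570) / (1 + 0.477·0.570) = 1.0467/1.2717 = 0.8230.
Compose with object R (u' = -0.817 in object Q frame): u_2 = (-0.817 + 0.823) / (1 + (-0.817)·0.823) = 0.0064/0.3278 = 0.0195.
So u = 0.0195 × 3.00 × 10^8 m/s.

+5.84 × 10^6 m/s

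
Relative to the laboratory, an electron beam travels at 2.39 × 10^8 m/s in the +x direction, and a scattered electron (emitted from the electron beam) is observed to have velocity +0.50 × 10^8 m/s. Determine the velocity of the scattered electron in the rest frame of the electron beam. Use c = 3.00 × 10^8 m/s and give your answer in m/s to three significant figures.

-2.18 × 10^8 m/s

v = 0.797c, u = 0.167c.
Invert the composition law: u' = (u − v)/(1 − uv/c²).
u' = (0.167 − 0.797) / (1 − (0.167)(0.797)) = -0.6300/0.8672 = -0.7265.
u' = -0.7265 × 3.00 × 10^8 m/s.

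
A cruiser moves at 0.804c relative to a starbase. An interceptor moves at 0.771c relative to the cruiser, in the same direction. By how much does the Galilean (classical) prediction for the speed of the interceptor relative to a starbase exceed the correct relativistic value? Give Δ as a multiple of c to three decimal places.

Galilean: u_cl = 0.771 + 0.804 = 1.5750.
Relativistic: u_rel = (0.771 + 0.804) / (1 + 0.771·0.804) = 1.5750/1.6199 = 0.9723.
Δ = 1.5750 − 0.9723 = 0.6027.
(The classical prediction exceeds c; the relativistic result does not.)

Δ = 0.603c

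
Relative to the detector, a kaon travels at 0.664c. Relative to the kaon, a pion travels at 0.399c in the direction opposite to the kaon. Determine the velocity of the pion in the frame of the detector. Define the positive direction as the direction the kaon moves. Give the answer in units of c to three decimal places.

+0.361c

With v = 0.664 and u' = -0.399 (in units of c),
u = (u' + v)/(1 + u'v/c²):
u = (-0.399 + 0.664) / (1 + (-0.399)·0.664) = 0.2650/0.7351 = 0.3605
(Galilean addition would give +0.265c.)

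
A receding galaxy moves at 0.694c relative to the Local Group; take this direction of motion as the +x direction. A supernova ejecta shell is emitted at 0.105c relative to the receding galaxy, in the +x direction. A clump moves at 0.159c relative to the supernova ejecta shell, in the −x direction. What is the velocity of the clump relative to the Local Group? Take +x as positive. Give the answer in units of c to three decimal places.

+0.664c

Apply u = (u' + v)/(1 + u'v/c²) successively, working outward toward the Local Group.
Start: velocity of the receding galaxy relative to the Local Group = 0.6940c.
Compose with the supernova ejecta shell (u' = 0.105 in the receding galaxy frame): u_1 = (0.105 + 0.694) / (1 + 0.105·0.694) = 0.7990/1.0729 = 0.7447.
Compose with the clump (u' = -0.159 in the supernova ejecta shell frame): u_2 = (-0.159 + 0.745) / (1 + (-0.159)·0.745) = 0.5857/0.8816 = 0.6644.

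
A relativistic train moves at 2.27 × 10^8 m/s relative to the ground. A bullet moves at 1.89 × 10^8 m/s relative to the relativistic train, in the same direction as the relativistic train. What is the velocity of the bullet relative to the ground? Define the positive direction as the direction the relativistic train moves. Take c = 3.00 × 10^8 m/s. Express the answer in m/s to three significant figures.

2.82 × 10^8 m/s

In units of c (dividing by 3.00 × 10^8 m/s): v = 0.757, u' = 0.630.
u = (u' + v)/(1 + u'v/c²):
u = (0.630 + 0.757) / (1 + 0.630·0.757) = 1.3867/1.4767 = 0.9390
(Galilean addition would give +1.387c, exceeding c.)
Converting back: u = 0.9390 × 3.00 × 10^8 m/s.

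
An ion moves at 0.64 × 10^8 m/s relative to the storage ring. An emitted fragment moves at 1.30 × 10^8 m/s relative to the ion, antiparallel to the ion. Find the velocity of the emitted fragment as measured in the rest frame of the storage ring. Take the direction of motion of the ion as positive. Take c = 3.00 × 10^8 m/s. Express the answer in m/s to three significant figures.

-7.27 × 10^7 m/s

In units of c (dividing by 3.00 × 10^8 m/s): v = 0.213, u' = -0.433.
u = (u' + v)/(1 + u'v/c²):
u = (-0.433 + 0.213) / (1 + (-0.433)·0.213) = -0.2200/0.9076 = -0.2424
Converting back: u = -0.2424 × 3.00 × 10^8 m/s.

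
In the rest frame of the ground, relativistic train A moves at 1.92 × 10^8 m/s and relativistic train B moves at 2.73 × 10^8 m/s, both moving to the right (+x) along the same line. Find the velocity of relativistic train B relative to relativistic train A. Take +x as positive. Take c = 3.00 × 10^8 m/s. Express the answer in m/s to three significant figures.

β_A = 0.640, β_B = 0.910 (dividing each by c = 3.00 × 10^8 m/s).
Transform to A's frame with the inverse velocity-addition law: u' = (u − v)/(1 − uv/c²), taking u = β_B and v = β_A.
u' = (0.910 − 0.640) / (1 − (0.640)(0.910)) = 0.2700/0.4176 = 0.6466.
u' = 0.6466 × 3.00 × 10^8 m/s.

+1.94 × 10^8 m/s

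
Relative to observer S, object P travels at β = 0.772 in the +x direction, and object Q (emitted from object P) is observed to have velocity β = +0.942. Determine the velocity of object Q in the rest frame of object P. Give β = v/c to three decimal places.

β = +0.623

Invert the composition law: u' = (u − v)/(1 − uv/c²).
u' = (0.942 − 0.772) / (1 − (0.942)(0.772)) = 0.1700/0.2728 = 0.6232.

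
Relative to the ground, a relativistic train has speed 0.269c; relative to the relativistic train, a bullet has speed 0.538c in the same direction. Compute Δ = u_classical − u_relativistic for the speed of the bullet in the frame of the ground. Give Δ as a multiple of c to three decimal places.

Galilean: u_cl = 0.538 + 0.269 = 0.8070.
Relativistic: u_rel = (0.538 + 0.269) / (1 + 0.538·0.269) = 0.8070/1.1447 = 0.7050.
Δ = 0.8070 − 0.7050 = 0.1020.

Δ = 0.102c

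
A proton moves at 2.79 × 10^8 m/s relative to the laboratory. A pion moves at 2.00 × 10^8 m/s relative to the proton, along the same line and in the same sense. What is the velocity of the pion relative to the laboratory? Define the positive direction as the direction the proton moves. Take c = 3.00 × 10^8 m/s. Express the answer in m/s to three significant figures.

In units of c (dividing by 3.00 × 10^8 m/s): v = 0.930, u' = 0.667.
u = (u' + v)/(1 + u'v/c²):
u = (0.667 + 0.930) / (1 + 0.667·0.930) = 1.5967/1.6200 = 0.9856
Converting back: u = 0.9856 × 3.00 × 10^8 m/s.

2.96 × 10^8 m/s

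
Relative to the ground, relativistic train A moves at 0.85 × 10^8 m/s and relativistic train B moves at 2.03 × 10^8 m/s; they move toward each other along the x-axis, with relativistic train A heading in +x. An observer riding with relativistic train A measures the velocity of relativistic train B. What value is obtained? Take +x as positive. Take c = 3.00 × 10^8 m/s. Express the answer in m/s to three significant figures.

β_A = 0.283, β_B = -0.677 (dividing each by c = 3.00 × 10^8 m/s).
Transform to A's frame with the inverse velocity-addition law: u' = (u − v)/(1 − uv/c²), taking u = β_B and v = β_A.
u' = (-0.677 − 0.283) / (1 − (0.283)(-0.677)) = -0.9600/1.1917 = -0.8056.
u' = -0.8056 × 3.00 × 10^8 m/s.

-2.42 × 10^8 m/s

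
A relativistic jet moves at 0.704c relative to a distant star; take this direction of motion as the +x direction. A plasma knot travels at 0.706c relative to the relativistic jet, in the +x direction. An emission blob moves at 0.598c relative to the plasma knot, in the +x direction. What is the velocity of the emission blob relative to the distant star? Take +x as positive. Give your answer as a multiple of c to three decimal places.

0.985c

Apply u = (u' + v)/(1 + u'v/c²) successively, working outward toward the distant star.
Start: velocity of the relativistic jet relative to the distant star = 0.7040c.
Compose with the plasma knot (u' = 0.706 in the relativistic jet frame): u_1 = (0.706 + 0.704) / (1 + 0.706·0.704) = 1.4100/1.4970 = 0.9419.
Compose with the emission blob (u' = 0.598 in the plasma knot frame): u_2 = (0.598 + 0.942) / (1 + 0.598·0.942) = 1.5399/1.5632 = 0.9851.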